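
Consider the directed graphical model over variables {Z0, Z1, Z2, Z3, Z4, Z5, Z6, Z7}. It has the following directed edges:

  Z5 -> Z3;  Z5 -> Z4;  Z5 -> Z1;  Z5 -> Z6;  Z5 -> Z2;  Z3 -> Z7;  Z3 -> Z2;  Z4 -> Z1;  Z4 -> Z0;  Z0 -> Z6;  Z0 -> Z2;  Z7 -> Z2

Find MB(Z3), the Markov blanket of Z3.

{Z0, Z2, Z5, Z7}

A node's Markov blanket = Pa ∪ Ch ∪ (parents of Ch other than the node itself).
Parents of Z3: Z5.
Children of Z3: Z2, Z7.
Co-parents of Z3 (other parents of its children):
  Z7: no additional parents.
  parents(Z2) \ {Z3} = {Z0, Z5, Z7}.
So the Markov blanket of Z3 is {Z0, Z2, Z5, Z7}.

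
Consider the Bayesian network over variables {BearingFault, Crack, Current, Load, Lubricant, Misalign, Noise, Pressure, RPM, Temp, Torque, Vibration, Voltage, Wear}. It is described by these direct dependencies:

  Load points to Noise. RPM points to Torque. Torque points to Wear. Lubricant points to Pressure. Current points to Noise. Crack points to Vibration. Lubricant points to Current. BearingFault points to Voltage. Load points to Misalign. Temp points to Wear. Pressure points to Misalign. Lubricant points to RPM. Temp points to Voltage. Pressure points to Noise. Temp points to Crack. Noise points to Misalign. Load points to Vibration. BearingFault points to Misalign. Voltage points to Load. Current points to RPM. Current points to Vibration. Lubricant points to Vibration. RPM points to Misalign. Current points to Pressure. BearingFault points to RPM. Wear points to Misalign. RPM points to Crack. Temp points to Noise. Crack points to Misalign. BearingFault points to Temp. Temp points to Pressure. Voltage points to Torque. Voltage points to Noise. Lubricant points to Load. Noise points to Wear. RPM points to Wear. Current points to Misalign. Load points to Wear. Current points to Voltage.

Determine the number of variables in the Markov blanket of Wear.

Wear has parents Load, Noise, RPM, Temp, Torque.
Children of Wear: Misalign.
Co-parents of Wear (other parents of its children):
  Misalign also has parents BearingFault, Crack, Current, Load, Noise, Pressure, RPM.
MB(Wear) = {BearingFault, Crack, Current, Load, Misalign, Noise, Pressure, RPM, Temp, Torque}, which has 10 nodes.

10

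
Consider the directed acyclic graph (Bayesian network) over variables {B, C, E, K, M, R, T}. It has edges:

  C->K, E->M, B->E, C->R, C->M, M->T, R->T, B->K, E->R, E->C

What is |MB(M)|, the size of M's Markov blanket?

M has child T.
M has parents C, E.
Parents of each child, excluding M:
  parents(T) \ {M} = {R}.
MB(M) = {C, E, R, T}, which has 4 nodes.

4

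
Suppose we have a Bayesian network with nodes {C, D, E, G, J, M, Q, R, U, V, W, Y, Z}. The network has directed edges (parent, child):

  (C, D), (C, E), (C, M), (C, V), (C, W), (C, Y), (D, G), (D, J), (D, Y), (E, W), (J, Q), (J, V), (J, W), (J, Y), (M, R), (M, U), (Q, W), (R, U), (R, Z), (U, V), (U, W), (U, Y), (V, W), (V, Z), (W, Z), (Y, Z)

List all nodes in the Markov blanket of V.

Recall MB(v) = parents ∪ children ∪ spouses, where spouses are the other parents of v's children.
V has children W, Z.
Pa(V) = {C, J, U}.
For each child, the remaining parents (spouses of V):
  parents(W) \ {V} = {C, E, J, Q, U}.
  Z also has parents R, W, Y.
Taking the union gives {C, E, J, Q, R, U, W, Y, Z}.

{C, E, J, Q, R, U, W, Y, Z}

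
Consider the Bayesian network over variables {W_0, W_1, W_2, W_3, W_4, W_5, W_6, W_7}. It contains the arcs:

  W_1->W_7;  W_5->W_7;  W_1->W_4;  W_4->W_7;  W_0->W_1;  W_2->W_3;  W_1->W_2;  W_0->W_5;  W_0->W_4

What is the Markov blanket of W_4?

Parents of W_4: W_0, W_1.
Ch(W_4) = {W_7}.
Other parents of W_4's children:
  W_7's other parents are W_1, W_5.
MB(W_4) = {W_0, W_1, W_5, W_7}.

{W_0, W_1, W_5, W_7}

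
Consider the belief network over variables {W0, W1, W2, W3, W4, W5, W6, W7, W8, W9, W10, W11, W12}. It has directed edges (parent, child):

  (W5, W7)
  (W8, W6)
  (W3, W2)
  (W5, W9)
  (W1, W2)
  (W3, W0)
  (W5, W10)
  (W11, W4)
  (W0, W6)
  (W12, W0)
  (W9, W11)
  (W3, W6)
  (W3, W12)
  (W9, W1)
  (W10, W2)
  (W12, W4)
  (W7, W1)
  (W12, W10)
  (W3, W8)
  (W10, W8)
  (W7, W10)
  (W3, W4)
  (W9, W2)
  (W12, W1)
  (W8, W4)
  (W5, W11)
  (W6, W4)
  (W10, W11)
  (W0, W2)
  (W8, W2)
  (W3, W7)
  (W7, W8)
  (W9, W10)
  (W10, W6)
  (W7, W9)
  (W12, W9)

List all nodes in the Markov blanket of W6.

Recall MB(v) = parents ∪ children ∪ spouses, where spouses are the other parents of v's children.
Pa(W6) = {W0, W3, W8, W10}.
W6 has child W4.
Other parents of W6's children:
  W4's other parents are W3, W8, W11, W12.
So the Markov blanket of W6 is {W0, W3, W4, W8, W10, W11, W12}.

{W0, W3, W4, W8, W10, W11, W12}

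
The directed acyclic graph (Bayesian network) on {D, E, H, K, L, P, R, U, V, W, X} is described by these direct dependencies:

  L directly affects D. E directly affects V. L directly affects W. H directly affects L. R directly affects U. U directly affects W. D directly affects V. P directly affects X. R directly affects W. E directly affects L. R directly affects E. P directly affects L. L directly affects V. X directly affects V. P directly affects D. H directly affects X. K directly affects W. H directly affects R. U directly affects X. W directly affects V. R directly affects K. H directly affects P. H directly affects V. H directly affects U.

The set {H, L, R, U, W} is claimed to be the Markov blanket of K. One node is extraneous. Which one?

H

Recall MB(v) = parents ∪ children ∪ spouses, where spouses are the other parents of v's children.
K's parents: R.
K's children: W.
Parents of each child, excluding K:
  W: L, R, U
MB(K) = {L, R, U, W}.
H is neither a parent, child, nor co-parent of K, so it does not belong.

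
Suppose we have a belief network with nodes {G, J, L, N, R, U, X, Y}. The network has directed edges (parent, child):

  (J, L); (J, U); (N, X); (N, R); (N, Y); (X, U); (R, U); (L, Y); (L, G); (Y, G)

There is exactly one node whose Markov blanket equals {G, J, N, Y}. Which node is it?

The target node must have every member of {G, J, N, Y} as a parent, child, or co-parent, and no others.
Parents of L: J; children: G, Y; co-parents: N, Y.
These exactly cover the given set, so the node is L.

L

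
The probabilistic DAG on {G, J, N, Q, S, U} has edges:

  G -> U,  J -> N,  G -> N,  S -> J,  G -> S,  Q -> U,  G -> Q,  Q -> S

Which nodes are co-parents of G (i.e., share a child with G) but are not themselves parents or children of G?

{J}

Children of G: N, Q, S, U.
  Q: —
  U: Q
  S: Q
  N: J
Excluding nodes already adjacent to G (N, Q, S, U), the co-parent-only contribution is {J}.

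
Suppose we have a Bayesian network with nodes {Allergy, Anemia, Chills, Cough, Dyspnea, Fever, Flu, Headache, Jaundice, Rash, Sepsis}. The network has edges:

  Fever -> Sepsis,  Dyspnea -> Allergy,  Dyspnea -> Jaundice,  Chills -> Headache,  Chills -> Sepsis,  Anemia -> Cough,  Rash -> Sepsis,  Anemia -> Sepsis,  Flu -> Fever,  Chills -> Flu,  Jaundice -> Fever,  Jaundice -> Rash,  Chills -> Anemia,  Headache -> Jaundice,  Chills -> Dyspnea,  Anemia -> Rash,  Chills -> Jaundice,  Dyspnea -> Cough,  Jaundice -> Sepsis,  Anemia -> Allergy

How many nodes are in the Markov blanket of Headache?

3

A node's Markov blanket = Pa ∪ Ch ∪ (parents of Ch other than the node itself).
Headache has parent Chills.
Children of Headache: Jaundice.
Other parents of Headache's children:
  Jaundice's other parents are Chills, Dyspnea.
MB(Headache) = {Chills, Dyspnea, Jaundice}, which has 3 nodes.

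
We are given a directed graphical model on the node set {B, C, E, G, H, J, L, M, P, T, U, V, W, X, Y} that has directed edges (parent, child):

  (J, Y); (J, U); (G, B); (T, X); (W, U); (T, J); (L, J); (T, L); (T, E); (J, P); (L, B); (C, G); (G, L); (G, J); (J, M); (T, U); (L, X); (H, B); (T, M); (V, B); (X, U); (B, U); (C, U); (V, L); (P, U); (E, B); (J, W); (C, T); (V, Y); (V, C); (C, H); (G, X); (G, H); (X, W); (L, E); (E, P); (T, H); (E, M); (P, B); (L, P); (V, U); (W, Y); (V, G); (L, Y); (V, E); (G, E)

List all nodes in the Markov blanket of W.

A node's Markov blanket = Pa ∪ Ch ∪ (parents of Ch other than the node itself).
Parents of W: J, X.
Ch(W) = {U, Y}.
For each child, the remaining parents (spouses of W):
  U also has parents B, C, J, P, T, V, X.
  Y also has parents J, L, V.
Union: {J, X} ∪ {U, Y} ∪ {B, C, J, L, P, T, V, X} = {B, C, J, L, P, T, U, V, X, Y}.

{B, C, J, L, P, T, U, V, X, Y}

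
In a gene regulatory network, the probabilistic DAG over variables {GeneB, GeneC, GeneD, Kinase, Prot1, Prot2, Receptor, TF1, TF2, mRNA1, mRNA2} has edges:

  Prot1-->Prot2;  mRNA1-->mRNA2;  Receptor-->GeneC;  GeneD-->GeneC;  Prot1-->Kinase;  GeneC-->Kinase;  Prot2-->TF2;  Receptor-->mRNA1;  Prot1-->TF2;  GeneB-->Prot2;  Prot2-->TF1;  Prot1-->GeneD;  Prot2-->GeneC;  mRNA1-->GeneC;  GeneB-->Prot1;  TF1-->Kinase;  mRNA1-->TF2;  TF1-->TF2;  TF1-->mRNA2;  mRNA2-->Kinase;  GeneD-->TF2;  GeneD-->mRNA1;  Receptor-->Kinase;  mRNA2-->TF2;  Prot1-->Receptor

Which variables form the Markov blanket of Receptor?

{GeneC, GeneD, Kinase, Prot1, Prot2, TF1, mRNA1, mRNA2}

Recall MB(v) = parents ∪ children ∪ spouses, where spouses are the other parents of v's children.
Children of Receptor: GeneC, Kinase, mRNA1.
Receptor has parent Prot1.
Other parents of Receptor's children:
  mRNA1: GeneD
  GeneC: GeneD, Prot2, mRNA1
  Kinase: GeneC, Prot1, TF1, mRNA2
So the Markov blanket of Receptor is {GeneC, GeneD, Kinase, Prot1, Prot2, TF1, mRNA1, mRNA2}.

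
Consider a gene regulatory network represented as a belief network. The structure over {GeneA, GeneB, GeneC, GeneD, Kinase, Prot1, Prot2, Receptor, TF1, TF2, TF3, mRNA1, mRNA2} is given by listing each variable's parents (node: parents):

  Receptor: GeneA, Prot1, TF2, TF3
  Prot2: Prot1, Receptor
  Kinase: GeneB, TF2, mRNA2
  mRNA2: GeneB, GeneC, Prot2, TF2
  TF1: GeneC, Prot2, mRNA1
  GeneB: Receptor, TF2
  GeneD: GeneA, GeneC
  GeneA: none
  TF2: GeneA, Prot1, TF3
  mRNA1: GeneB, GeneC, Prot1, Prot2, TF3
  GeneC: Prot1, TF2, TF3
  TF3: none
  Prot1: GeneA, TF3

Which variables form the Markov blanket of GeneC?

The Markov blanket of a node is its parents, its children, and the other parents of its children.
Ch(GeneC) = {GeneD, TF1, mRNA1, mRNA2}.
GeneC has parents Prot1, TF2, TF3.
Parents of each child, excluding GeneC:
  GeneD: GeneA
  mRNA1: GeneB, Prot1, Prot2, TF3
  mRNA2: GeneB, Prot2, TF2
  TF1: Prot2, mRNA1
MB(GeneC) = {GeneA, GeneB, GeneD, Prot1, Prot2, TF1, TF2, TF3, mRNA1, mRNA2}.

{GeneA, GeneB, GeneD, Prot1, Prot2, TF1, TF2, TF3, mRNA1, mRNA2}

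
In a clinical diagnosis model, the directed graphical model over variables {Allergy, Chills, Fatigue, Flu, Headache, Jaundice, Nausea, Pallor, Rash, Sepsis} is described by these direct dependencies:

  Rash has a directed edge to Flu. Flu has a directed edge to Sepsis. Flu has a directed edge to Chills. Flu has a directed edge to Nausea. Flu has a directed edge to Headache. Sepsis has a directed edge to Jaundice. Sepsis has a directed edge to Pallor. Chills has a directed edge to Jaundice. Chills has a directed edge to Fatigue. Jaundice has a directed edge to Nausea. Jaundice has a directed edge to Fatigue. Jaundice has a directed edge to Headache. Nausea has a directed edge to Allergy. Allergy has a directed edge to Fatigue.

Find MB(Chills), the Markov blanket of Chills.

{Allergy, Fatigue, Flu, Jaundice, Sepsis}

Chills's children: Fatigue, Jaundice.
Chills's parents: Flu.
Co-parents of Chills (other parents of its children):
  Jaundice's other parent is Sepsis.
  parents(Fatigue) \ {Chills} = {Allergy, Jaundice}.
Union: {Flu} ∪ {Fatigue, Jaundice} ∪ {Allergy, Jaundice, Sepsis} = {Allergy, Fatigue, Flu, Jaundice, Sepsis}.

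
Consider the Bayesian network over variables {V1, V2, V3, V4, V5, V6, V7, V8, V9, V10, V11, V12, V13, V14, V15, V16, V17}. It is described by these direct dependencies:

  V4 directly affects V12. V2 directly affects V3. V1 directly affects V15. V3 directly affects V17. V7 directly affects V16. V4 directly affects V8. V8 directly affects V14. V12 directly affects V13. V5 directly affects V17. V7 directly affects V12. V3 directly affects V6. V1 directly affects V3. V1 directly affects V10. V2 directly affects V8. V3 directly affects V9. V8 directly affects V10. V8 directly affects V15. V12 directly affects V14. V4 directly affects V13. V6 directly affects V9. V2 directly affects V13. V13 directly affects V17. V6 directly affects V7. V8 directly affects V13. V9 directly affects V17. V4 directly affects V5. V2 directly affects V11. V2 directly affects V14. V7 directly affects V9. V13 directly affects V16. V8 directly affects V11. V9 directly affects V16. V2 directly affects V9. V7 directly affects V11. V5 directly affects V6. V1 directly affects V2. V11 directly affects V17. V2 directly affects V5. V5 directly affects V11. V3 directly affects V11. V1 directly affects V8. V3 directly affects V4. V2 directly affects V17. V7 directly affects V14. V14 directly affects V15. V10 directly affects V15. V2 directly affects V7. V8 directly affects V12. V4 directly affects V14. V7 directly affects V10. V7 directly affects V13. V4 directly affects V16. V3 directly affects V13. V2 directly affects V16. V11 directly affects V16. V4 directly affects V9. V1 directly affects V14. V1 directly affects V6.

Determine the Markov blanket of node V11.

V11's parents: V2, V3, V5, V7, V8.
Ch(V11) = {V16, V17}.
Other parents of V11's children:
  parents(V16) \ {V11} = {V2, V4, V7, V9, V13}.
  V17 also has parents V2, V3, V5, V9, V13.
Union: {V2, V3, V5, V7, V8} ∪ {V16, V17} ∪ {V2, V3, V4, V5, V7, V9, V13} = {V2, V3, V4, V5, V7, V8, V9, V13, V16, V17}.

{V2, V3, V4, V5, V7, V8, V9, V13, V16, V17}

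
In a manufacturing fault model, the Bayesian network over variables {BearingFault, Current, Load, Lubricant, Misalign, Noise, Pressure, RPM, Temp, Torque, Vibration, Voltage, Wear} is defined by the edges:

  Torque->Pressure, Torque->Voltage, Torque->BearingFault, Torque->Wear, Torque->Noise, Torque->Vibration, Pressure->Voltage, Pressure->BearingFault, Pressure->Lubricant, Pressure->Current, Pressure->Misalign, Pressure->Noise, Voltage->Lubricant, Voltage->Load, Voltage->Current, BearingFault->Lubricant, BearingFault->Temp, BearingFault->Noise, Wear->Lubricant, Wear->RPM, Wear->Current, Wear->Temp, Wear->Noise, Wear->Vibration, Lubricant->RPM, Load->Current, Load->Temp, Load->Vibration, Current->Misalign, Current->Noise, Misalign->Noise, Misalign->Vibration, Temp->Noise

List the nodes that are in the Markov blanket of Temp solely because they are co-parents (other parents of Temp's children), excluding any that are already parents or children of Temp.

{Current, Misalign, Pressure, Torque}

Children of Temp: Noise.
  Noise also has parents BearingFault, Current, Misalign, Pressure, Torque, Wear.
Excluding nodes already adjacent to Temp (BearingFault, Load, Noise, Wear), the co-parent-only contribution is {Current, Misalign, Pressure, Torque}.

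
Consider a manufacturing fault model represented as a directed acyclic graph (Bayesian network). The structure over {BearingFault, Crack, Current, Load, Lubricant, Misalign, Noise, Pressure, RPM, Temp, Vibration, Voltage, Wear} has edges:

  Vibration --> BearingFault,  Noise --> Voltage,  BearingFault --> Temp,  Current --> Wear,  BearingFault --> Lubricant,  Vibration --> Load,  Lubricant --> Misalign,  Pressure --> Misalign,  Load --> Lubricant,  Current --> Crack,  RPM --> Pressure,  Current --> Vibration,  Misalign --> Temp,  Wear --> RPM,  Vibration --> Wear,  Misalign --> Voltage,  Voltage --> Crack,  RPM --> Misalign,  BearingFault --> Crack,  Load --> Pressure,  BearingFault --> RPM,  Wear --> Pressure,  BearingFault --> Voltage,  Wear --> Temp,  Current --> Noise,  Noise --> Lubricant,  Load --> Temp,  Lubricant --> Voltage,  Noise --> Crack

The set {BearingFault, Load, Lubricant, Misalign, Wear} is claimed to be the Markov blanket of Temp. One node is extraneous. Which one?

Lubricant

Temp has parents BearingFault, Load, Misalign, Wear.
Children of Temp: none.
Temp has no children, so there are no co-parents.
MB(Temp) = {BearingFault, Load, Misalign, Wear}.
Lubricant is neither a parent, child, nor co-parent of Temp, so it does not belong.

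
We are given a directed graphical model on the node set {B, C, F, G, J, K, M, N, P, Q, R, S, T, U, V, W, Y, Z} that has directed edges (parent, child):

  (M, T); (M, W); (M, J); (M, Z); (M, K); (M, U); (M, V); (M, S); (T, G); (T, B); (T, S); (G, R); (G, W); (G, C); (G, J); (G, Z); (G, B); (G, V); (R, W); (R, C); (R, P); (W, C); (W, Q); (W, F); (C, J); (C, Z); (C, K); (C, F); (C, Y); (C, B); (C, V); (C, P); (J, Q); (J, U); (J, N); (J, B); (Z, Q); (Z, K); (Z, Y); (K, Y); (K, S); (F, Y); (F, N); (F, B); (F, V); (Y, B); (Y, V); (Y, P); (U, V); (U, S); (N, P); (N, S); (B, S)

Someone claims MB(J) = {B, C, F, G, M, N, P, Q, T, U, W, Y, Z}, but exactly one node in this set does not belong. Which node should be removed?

By definition, MB(J) is built from J's parents, J's children, and the co-parents of J.
J has parents C, G, M.
J has children B, N, Q, U.
Parents of each child, excluding J:
  Q also has parents W, Z.
  parents(U) \ {J} = {M}.
  parents(N) \ {J} = {F}.
  B's other parents are C, F, G, T, Y.
MB(J) = {B, C, F, G, M, N, Q, T, U, W, Y, Z}.
P is neither a parent, child, nor co-parent of J, so it does not belong.

P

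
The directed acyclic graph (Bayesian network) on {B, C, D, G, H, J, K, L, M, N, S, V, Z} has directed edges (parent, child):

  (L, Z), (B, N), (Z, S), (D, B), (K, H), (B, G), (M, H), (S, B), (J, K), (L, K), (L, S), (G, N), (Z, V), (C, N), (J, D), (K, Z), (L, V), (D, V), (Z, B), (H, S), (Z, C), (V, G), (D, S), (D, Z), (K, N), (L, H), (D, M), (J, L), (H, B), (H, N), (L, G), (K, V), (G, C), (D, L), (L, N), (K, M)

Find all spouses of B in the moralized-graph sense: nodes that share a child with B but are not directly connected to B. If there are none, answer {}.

{C, K, L, V}

Children of B: G, N.
  G's other parents are L, V.
  N also has parents C, G, H, K, L.
Excluding nodes already adjacent to B (D, G, H, N, S, Z), the co-parent-only contribution is {C, K, L, V}.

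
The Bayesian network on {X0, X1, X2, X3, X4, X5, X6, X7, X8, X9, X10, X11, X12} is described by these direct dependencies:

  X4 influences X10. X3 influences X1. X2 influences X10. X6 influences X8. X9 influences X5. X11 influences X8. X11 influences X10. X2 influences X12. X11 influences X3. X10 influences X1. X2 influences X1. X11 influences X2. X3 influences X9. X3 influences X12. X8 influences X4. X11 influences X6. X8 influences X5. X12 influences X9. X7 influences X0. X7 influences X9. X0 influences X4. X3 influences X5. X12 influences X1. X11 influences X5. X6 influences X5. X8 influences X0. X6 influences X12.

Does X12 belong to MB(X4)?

Parents of X4: X0, X8.
X4 has child X10.
Parents of each child, excluding X4:
  parents(X10) \ {X4} = {X2, X11}.
MB(X4) = {X0, X2, X8, X10, X11}; X12 is not in this set.

No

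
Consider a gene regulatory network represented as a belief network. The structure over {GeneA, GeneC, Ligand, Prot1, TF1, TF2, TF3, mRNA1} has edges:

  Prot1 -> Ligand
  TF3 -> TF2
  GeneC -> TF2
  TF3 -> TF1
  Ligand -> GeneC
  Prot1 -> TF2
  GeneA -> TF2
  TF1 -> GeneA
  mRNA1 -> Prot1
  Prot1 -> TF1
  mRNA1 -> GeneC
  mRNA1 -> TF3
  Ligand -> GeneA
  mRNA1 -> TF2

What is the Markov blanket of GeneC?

{GeneA, Ligand, Prot1, TF2, TF3, mRNA1}

Parents of GeneC: Ligand, mRNA1.
Children of GeneC: TF2.
Other parents of GeneC's children:
  TF2: GeneA, Prot1, TF3, mRNA1
Taking the union gives {GeneA, Ligand, Prot1, TF2, TF3, mRNA1}.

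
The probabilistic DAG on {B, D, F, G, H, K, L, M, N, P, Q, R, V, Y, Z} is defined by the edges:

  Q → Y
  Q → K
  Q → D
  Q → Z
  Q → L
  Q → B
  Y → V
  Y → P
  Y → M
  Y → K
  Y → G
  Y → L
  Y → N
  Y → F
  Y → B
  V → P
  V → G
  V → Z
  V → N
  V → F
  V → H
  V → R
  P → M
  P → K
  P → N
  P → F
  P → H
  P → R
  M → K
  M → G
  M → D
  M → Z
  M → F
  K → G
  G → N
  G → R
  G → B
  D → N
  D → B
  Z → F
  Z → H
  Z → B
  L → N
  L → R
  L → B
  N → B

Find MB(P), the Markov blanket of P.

A node's Markov blanket = Pa ∪ Ch ∪ (parents of Ch other than the node itself).
P has children F, H, K, M, N, R.
Pa(P) = {V, Y}.
For each child, the remaining parents (spouses of P):
  M: Y
  K: M, Q, Y
  N: D, G, L, V, Y
  F: M, V, Y, Z
  H: V, Z
  R: G, L, V
Union: {V, Y} ∪ {F, H, K, M, N, R} ∪ {D, G, L, M, Q, V, Y, Z} = {D, F, G, H, K, L, M, N, Q, R, V, Y, Z}.

{D, F, G, H, K, L, M, N, Q, R, V, Y, Z}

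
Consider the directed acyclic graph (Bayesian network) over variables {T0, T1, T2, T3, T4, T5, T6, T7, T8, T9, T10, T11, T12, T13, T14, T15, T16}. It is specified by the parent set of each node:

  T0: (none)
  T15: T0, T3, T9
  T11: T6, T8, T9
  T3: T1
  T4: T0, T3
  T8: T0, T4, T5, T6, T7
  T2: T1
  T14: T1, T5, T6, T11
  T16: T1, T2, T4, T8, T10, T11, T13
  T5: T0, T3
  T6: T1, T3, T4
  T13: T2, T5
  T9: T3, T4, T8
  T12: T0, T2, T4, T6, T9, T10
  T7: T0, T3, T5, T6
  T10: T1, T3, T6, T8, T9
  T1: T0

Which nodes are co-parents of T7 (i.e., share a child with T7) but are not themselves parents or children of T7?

Children of T7: T8.
  T8's other parents are T0, T4, T5, T6.
Excluding nodes already adjacent to T7 (T0, T3, T5, T6, T8), the co-parent-only contribution is {T4}.

{T4}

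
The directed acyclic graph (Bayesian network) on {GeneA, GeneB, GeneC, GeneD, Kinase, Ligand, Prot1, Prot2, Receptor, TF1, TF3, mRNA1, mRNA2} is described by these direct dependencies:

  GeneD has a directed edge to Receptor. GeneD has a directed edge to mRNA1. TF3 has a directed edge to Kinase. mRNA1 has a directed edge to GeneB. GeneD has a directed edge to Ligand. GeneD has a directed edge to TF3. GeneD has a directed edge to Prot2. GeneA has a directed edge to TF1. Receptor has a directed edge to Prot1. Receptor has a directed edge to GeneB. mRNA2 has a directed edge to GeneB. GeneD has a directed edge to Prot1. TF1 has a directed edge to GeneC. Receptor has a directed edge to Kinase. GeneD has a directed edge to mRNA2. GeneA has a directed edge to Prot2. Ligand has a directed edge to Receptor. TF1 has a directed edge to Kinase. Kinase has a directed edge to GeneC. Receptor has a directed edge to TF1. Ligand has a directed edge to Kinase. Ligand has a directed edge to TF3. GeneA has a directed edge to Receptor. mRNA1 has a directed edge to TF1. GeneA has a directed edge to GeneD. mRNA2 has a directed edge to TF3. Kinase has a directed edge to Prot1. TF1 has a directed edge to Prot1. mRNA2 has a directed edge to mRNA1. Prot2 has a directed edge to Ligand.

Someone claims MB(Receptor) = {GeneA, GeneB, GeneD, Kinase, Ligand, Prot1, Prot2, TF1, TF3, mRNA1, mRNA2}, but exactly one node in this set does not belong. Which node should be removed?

Recall MB(v) = parents ∪ children ∪ spouses, where spouses are the other parents of v's children.
Receptor's children: GeneB, Kinase, Prot1, TF1.
Receptor's parents: GeneA, GeneD, Ligand.
For each child, the remaining parents (spouses of Receptor):
  TF1's other parents are GeneA, mRNA1.
  parents(Kinase) \ {Receptor} = {Ligand, TF1, TF3}.
  GeneB's other parents are mRNA1, mRNA2.
  parents(Prot1) \ {Receptor} = {GeneD, Kinase, TF1}.
MB(Receptor) = {GeneA, GeneB, GeneD, Kinase, Ligand, Prot1, TF1, TF3, mRNA1, mRNA2}.
Prot2 is neither a parent, child, nor co-parent of Receptor, so it does not belong.

Prot2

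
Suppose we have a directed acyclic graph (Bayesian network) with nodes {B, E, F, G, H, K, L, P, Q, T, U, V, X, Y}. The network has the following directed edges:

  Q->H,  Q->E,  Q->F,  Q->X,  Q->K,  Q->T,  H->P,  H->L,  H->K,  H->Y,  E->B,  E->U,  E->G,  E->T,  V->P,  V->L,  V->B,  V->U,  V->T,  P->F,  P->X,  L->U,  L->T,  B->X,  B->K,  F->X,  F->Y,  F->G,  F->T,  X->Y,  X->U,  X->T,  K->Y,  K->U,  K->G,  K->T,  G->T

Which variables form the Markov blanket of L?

{E, F, G, H, K, Q, T, U, V, X}

The Markov blanket of a node is its parents, its children, and the other parents of its children.
Parents of L: H, V.
L has children T, U.
For each child, the remaining parents (spouses of L):
  U also has parents E, K, V, X.
  parents(T) \ {L} = {E, F, G, K, Q, V, X}.
Union: {H, V} ∪ {T, U} ∪ {E, F, G, K, Q, V, X} = {E, F, G, H, K, Q, T, U, V, X}.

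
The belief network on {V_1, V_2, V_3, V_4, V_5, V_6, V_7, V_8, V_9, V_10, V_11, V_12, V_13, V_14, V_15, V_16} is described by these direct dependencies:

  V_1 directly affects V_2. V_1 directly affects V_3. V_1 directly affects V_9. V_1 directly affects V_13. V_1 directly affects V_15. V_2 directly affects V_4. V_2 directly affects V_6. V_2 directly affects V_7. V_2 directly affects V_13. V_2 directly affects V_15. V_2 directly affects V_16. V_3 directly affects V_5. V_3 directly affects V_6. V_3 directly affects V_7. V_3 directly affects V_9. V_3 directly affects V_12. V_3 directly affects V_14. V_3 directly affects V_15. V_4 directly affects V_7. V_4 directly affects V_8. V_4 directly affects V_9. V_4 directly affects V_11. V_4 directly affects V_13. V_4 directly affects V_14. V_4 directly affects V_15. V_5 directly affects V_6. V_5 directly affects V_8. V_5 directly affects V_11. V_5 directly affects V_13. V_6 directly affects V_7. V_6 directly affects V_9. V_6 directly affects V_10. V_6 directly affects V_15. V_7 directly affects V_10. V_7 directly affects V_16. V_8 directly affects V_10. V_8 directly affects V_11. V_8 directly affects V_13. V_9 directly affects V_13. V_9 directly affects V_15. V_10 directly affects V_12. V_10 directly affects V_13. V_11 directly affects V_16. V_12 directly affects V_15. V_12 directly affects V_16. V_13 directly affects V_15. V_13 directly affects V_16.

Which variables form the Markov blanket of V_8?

{V_1, V_2, V_4, V_5, V_6, V_7, V_9, V_10, V_11, V_13}

A node's Markov blanket = Pa ∪ Ch ∪ (parents of Ch other than the node itself).
Ch(V_8) = {V_10, V_11, V_13}.
V_8 has parents V_4, V_5.
For each child, the remaining parents (spouses of V_8):
  parents(V_10) \ {V_8} = {V_6, V_7}.
  V_11's other parents are V_4, V_5.
  V_13's other parents are V_1, V_2, V_4, V_5, V_9, V_10.
Taking the union gives {V_1, V_2, V_4, V_5, V_6, V_7, V_9, V_10, V_11, V_13}.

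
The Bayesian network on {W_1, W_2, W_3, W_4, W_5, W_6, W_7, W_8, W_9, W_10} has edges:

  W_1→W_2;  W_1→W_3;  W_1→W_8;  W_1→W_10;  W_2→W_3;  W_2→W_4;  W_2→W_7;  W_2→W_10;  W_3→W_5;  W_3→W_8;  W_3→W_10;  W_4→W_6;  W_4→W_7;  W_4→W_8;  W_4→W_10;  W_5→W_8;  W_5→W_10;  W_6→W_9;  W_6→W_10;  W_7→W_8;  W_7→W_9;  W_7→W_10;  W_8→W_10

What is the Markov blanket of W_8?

{W_1, W_2, W_3, W_4, W_5, W_6, W_7, W_10}

Recall MB(v) = parents ∪ children ∪ spouses, where spouses are the other parents of v's children.
Parents of W_8: W_1, W_3, W_4, W_5, W_7.
W_8 has child W_10.
Co-parents of W_8 (other parents of its children):
  W_10: W_1, W_2, W_3, W_4, W_5, W_6, W_7
Union: {W_1, W_3, W_4, W_5, W_7} ∪ {W_10} ∪ {W_1, W_2, W_3, W_4, W_5, W_6, W_7} = {W_1, W_2, W_3, W_4, W_5, W_6, W_7, W_10}.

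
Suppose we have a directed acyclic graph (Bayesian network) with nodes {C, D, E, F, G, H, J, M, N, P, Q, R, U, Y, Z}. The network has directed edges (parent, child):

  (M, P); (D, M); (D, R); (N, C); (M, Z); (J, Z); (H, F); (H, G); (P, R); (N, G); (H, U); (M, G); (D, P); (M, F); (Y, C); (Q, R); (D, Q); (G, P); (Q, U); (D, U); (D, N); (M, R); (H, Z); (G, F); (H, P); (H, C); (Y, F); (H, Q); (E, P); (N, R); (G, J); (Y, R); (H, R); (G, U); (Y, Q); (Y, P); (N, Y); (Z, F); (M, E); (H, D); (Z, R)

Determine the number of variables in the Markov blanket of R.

Ch(R) = {}.
Parents of R: D, H, M, N, P, Q, Y, Z.
With no children, R has no spouses; the co-parent set is empty.
MB(R) = {D, H, M, N, P, Q, Y, Z}, which has 8 nodes.

8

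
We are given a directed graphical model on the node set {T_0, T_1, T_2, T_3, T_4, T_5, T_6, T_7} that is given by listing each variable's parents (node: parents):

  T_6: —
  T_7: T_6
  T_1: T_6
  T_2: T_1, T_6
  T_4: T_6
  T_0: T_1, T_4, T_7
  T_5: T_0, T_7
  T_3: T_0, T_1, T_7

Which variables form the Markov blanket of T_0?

{T_1, T_3, T_4, T_5, T_7}

Pa(T_0) = {T_1, T_4, T_7}.
Ch(T_0) = {T_3, T_5}.
Other parents of T_0's children:
  parents(T_5) \ {T_0} = {T_7}.
  parents(T_3) \ {T_0} = {T_1, T_7}.
Union: {T_1, T_4, T_7} ∪ {T_3, T_5} ∪ {T_1, T_7} = {T_1, T_3, T_4, T_5, T_7}.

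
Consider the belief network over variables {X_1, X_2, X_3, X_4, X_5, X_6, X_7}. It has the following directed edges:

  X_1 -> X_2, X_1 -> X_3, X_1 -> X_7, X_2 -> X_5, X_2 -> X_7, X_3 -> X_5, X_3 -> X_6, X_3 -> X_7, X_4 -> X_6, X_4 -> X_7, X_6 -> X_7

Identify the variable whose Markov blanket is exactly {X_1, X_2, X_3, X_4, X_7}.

X_6

The target node must have every member of {X_1, X_2, X_3, X_4, X_7} as a parent, child, or co-parent, and no others.
Parents of X_6: X_3, X_4; children: X_7; co-parents: X_1, X_2, X_3, X_4.
These exactly cover the given set, so the node is X_6.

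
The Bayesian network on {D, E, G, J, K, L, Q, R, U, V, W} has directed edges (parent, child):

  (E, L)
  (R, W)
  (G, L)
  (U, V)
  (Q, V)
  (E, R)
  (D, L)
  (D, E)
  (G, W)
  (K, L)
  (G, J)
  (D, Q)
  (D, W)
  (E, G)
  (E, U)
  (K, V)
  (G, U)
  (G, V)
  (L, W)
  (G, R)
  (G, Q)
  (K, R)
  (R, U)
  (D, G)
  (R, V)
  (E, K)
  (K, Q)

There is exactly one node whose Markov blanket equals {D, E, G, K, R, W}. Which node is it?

L

The target node must have every member of {D, E, G, K, R, W} as a parent, child, or co-parent, and no others.
Parents of L: D, E, G, K; children: W; co-parents: D, G, R.
These exactly cover the given set, so the node is L.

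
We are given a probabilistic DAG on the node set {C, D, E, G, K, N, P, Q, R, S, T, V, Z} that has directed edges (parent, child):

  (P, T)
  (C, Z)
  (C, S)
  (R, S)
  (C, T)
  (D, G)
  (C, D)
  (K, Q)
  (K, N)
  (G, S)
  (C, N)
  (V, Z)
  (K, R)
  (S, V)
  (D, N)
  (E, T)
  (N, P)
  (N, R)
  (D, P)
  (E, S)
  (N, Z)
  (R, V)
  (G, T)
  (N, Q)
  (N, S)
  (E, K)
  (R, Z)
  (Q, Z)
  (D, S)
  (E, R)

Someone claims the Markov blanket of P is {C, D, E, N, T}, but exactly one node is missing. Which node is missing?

The Markov blanket of a node is its parents, its children, and the other parents of its children.
Parents of P: D, N.
Ch(P) = {T}.
Co-parents of P (other parents of its children):
  T: C, E, G
MB(P) = {C, D, E, G, N, T}.
Comparing with the claimed set, G is missing.

G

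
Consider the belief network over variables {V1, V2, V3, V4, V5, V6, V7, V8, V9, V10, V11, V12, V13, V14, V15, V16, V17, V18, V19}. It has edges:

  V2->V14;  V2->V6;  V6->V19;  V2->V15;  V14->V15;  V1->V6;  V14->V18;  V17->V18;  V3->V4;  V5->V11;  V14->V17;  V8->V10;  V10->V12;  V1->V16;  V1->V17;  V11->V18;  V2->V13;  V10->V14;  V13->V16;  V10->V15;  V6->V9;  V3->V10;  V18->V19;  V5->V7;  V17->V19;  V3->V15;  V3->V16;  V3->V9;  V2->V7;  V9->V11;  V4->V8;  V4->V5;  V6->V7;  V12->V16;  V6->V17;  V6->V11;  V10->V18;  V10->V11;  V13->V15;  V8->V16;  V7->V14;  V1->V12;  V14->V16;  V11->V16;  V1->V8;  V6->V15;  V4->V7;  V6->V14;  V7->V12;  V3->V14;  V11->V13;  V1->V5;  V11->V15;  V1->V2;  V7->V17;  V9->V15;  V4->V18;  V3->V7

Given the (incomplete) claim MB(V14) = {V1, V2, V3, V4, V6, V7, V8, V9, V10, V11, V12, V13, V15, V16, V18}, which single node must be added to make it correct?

V17

The Markov blanket of a node is its parents, its children, and the other parents of its children.
Pa(V14) = {V2, V3, V6, V7, V10}.
V14's children: V15, V16, V17, V18.
Co-parents of V14 (other parents of its children):
  V15: V2, V3, V6, V9, V10, V11, V13
  V16: V1, V3, V8, V11, V12, V13
  V17: V1, V6, V7
  V18: V4, V10, V11, V17
MB(V14) = {V1, V2, V3, V4, V6, V7, V8, V9, V10, V11, V12, V13, V15, V16, V17, V18}.
Comparing with the claimed set, V17 is missing.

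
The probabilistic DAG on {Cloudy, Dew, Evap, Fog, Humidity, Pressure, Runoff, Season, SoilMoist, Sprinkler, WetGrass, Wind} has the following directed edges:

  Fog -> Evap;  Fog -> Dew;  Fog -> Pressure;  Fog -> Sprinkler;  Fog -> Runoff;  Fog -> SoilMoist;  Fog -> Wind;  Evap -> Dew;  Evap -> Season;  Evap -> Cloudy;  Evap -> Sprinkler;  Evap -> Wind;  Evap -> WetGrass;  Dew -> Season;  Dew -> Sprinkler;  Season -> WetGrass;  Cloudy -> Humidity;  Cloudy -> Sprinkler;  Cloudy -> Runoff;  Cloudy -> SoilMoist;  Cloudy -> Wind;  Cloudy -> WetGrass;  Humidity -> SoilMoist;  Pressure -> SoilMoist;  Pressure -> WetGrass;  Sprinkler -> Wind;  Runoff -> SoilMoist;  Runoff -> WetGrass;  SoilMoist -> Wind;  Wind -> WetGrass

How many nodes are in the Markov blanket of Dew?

5

Recall MB(v) = parents ∪ children ∪ spouses, where spouses are the other parents of v's children.
Dew's parents: Evap, Fog.
Dew's children: Season, Sprinkler.
For each child, the remaining parents (spouses of Dew):
  Season: Evap
  Sprinkler: Cloudy, Evap, Fog
MB(Dew) = {Cloudy, Evap, Fog, Season, Sprinkler}, which has 5 nodes.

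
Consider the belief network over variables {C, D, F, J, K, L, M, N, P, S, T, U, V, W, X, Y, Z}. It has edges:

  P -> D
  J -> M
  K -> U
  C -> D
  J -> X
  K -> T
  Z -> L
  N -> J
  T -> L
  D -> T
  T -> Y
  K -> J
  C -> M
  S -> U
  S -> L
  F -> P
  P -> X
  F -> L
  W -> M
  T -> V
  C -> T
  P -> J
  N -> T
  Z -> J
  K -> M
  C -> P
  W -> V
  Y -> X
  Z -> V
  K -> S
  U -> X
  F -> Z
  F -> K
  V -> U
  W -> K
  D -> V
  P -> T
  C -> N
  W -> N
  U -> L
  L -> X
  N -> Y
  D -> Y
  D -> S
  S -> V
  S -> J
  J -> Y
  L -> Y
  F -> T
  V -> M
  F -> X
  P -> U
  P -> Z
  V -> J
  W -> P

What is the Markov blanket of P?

Recall MB(v) = parents ∪ children ∪ spouses, where spouses are the other parents of v's children.
Ch(P) = {D, J, T, U, X, Z}.
P's parents: C, F, W.
Parents of each child, excluding P:
  parents(Z) \ {P} = {F}.
  D's other parent is C.
  T's other parents are C, D, F, K, N.
  U also has parents K, S, V.
  parents(J) \ {P} = {K, N, S, V, Z}.
  parents(X) \ {P} = {F, J, L, U, Y}.
So the Markov blanket of P is {C, D, F, J, K, L, N, S, T, U, V, W, X, Y, Z}.

{C, D, F, J, K, L, N, S, T, U, V, W, X, Y, Z}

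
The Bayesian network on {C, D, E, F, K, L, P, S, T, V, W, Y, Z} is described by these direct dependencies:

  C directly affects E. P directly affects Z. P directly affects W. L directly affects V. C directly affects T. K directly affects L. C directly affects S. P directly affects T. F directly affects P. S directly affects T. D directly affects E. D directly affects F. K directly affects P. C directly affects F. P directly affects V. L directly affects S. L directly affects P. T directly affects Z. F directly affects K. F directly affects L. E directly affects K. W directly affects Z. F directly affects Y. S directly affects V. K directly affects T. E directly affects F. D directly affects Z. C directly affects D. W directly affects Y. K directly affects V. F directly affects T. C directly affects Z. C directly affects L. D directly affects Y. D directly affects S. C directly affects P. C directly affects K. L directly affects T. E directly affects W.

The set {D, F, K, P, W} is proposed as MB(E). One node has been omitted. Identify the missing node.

C

By definition, MB(E) is built from E's parents, E's children, and the co-parents of E.
E has parents C, D.
E has children F, K, W.
Parents of each child, excluding E:
  F: C, D
  K: C, F
  W: P
MB(E) = {C, D, F, K, P, W}.
Comparing with the claimed set, C is missing.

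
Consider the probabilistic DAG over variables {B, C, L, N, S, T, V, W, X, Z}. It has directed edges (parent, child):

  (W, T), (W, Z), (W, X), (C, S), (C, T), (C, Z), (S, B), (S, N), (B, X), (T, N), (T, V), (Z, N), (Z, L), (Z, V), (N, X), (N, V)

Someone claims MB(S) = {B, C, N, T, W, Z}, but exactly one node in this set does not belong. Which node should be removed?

S has parent C.
S's children: B, N.
Co-parents of S (other parents of its children):
  B has no other parent.
  parents(N) \ {S} = {T, Z}.
MB(S) = {B, C, N, T, Z}.
W is neither a parent, child, nor co-parent of S, so it does not belong.

W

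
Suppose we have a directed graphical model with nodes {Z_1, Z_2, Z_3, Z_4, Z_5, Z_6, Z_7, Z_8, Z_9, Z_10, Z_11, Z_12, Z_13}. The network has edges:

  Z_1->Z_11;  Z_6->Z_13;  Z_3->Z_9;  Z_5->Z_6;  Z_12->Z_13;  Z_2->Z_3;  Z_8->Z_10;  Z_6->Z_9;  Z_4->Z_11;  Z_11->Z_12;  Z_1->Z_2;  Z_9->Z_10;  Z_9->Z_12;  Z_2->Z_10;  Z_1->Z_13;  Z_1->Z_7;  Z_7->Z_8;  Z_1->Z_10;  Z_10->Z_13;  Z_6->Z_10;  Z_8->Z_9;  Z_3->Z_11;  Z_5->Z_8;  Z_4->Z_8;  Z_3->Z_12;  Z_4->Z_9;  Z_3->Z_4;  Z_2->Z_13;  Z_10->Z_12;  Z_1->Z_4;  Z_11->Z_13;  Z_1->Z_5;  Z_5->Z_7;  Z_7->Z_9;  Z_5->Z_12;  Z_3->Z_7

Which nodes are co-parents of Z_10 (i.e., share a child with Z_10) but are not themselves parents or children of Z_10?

Children of Z_10: Z_12, Z_13.
  Z_12 also has parents Z_3, Z_5, Z_9, Z_11.
  Z_13 also has parents Z_1, Z_2, Z_6, Z_11, Z_12.
Excluding nodes already adjacent to Z_10 (Z_1, Z_2, Z_6, Z_8, Z_9, Z_12, Z_13), the co-parent-only contribution is {Z_3, Z_5, Z_11}.

{Z_3, Z_5, Z_11}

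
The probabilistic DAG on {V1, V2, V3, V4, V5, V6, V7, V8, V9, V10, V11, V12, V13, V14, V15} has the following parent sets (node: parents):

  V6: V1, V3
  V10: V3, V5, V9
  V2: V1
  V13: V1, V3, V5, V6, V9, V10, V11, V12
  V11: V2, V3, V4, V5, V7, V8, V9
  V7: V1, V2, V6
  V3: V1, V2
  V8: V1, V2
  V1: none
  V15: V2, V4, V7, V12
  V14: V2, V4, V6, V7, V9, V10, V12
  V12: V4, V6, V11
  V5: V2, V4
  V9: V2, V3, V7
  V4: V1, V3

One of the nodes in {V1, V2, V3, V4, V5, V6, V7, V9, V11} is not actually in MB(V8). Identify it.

V6

Recall MB(v) = parents ∪ children ∪ spouses, where spouses are the other parents of v's children.
V8 has parents V1, V2.
V8 has child V11.
For each child, the remaining parents (spouses of V8):
  V11: V2, V3, V4, V5, V7, V9
MB(V8) = {V1, V2, V3, V4, V5, V7, V9, V11}.
V6 is neither a parent, child, nor co-parent of V8, so it does not belong.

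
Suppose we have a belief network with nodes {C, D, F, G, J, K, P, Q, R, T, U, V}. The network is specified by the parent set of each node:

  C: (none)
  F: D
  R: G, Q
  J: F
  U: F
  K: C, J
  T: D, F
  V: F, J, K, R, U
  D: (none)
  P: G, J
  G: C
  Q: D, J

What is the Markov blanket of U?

{F, J, K, R, V}

Pa(U) = {F}.
U's children: V.
For each child, the remaining parents (spouses of U):
  V's other parents are F, J, K, R.
Taking the union gives {F, J, K, R, V}.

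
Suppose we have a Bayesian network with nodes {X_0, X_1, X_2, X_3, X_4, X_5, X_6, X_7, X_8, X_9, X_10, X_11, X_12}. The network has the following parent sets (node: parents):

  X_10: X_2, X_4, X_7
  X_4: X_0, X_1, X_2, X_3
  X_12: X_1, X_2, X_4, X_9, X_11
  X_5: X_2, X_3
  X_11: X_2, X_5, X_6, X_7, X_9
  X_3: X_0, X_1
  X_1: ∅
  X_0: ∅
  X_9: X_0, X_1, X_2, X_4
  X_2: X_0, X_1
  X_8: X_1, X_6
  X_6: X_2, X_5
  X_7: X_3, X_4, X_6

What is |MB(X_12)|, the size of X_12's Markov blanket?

A node's Markov blanket = Pa ∪ Ch ∪ (parents of Ch other than the node itself).
Pa(X_12) = {X_1, X_2, X_4, X_9, X_11}.
X_12 has no children.
X_12 has no children, so there are no co-parents.
MB(X_12) = {X_1, X_2, X_4, X_9, X_11}, which has 5 nodes.

5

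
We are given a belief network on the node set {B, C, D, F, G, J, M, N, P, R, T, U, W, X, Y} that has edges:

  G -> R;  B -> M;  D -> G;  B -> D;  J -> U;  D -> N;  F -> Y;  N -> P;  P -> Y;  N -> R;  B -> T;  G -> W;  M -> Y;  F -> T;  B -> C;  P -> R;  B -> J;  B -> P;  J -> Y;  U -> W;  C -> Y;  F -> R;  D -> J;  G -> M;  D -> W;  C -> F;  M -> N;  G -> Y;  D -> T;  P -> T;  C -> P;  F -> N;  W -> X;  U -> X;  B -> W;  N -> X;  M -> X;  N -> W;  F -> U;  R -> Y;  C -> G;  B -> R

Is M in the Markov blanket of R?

Yes

M is a co-parent of R: both are parents of Y.
So M ∈ MB(R).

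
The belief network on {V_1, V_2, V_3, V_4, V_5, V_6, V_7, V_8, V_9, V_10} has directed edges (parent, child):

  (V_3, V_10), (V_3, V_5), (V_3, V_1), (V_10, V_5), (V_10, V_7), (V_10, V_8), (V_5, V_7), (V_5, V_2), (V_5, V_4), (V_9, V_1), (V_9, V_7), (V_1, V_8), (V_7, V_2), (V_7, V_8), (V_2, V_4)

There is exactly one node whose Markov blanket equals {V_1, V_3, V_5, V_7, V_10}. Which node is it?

The target node must have every member of {V_1, V_3, V_5, V_7, V_10} as a parent, child, or co-parent, and no others.
Parents of V_9: none; children: V_1, V_7; co-parents: V_3, V_5, V_10.
These exactly cover the given set, so the node is V_9.

V_9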